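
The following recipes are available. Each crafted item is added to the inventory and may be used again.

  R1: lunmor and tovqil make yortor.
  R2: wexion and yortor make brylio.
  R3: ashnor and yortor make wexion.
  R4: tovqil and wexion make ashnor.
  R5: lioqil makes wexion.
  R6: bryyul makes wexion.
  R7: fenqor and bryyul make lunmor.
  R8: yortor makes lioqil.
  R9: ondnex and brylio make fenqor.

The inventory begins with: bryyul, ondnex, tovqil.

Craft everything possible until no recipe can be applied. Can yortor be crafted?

No

yortor would need lunmor and tovqil (R1), but lunmor is never obtained.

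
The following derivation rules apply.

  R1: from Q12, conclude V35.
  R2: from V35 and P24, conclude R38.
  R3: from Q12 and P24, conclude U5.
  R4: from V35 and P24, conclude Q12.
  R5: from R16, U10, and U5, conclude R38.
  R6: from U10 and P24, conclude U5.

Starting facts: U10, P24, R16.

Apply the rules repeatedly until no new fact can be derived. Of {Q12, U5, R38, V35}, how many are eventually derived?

U10 and P24 hold, so U5 follows (R6).
R16, U10, and U5 hold, so R38 follows (R5).
Q12 would need V35 and P24 (R4), but V35 is never established.
U5: reached.
R38: reached.
V35 would need Q12 (R1), but Q12 is never established.
Reached: U5 and R38 — 2 of the 4.

2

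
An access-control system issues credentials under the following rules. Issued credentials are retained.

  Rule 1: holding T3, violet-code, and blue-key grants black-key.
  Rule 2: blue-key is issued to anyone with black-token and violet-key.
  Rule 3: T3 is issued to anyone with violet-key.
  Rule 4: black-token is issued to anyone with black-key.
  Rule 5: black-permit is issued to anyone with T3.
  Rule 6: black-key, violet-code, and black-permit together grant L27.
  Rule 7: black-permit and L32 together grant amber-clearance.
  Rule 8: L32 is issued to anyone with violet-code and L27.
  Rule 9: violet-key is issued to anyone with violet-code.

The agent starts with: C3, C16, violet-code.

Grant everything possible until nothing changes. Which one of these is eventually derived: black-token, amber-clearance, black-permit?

Holding violet-code grants violet-key (Rule 9).
Holding violet-key grants T3 (Rule 3).
Holding T3 grants black-permit (Rule 5).
black-token would need black-key (Rule 4), but black-key is never granted. amber-clearance would need black-permit and L32 (Rule 7), but L32 is never granted.

black-permit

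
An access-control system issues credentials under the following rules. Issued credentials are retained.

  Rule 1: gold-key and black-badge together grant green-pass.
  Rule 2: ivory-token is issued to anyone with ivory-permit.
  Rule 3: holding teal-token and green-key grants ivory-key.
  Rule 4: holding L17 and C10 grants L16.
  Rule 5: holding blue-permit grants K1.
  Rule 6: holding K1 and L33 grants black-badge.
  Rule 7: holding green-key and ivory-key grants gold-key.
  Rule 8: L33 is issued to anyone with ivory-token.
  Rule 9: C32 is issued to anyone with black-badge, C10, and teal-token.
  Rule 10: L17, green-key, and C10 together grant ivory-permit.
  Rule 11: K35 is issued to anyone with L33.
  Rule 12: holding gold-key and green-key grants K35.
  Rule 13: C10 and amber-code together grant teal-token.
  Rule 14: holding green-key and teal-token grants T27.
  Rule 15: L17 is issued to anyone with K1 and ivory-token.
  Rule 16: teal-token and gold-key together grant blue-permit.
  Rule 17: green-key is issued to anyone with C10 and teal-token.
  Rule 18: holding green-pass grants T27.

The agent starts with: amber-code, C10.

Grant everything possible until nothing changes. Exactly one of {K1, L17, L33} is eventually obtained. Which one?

K1

Holding C10 and amber-code grants teal-token (Rule 13).
Holding C10 and teal-token grants green-key (Rule 17).
Holding teal-token and green-key grants ivory-key (Rule 3).
Holding green-key and ivory-key grants gold-key (Rule 7).
Holding teal-token and gold-key grants blue-permit (Rule 16).
Holding blue-permit grants K1 (Rule 5).
L17 would need K1 and ivory-token (Rule 15), but ivory-token is never granted. L33 would need ivory-token (Rule 8), but ivory-token is never granted.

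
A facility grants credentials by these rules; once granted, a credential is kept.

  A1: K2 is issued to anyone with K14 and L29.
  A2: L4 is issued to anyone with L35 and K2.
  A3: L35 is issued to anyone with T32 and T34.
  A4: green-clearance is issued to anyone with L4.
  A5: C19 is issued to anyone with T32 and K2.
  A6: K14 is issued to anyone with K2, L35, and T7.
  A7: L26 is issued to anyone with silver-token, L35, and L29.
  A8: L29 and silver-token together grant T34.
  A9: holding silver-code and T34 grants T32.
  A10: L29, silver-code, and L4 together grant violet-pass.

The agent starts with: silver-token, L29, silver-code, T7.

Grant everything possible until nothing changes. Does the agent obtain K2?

No

K2 would need K14 and L29 (A1), but K14 is never granted.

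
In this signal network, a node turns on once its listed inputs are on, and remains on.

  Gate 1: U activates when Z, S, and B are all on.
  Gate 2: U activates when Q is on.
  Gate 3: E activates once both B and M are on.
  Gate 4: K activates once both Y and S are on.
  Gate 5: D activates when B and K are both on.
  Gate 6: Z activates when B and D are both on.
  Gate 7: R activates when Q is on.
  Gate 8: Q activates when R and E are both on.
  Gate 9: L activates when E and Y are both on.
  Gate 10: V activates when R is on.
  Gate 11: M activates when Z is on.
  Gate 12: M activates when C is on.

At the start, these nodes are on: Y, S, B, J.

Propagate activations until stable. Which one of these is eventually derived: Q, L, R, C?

L

Y and S are on, so K activates (Gate 4).
Gate 5: B and K on → D on.
Gate 6: B and D on → Z on.
Z is on, so M activates (Gate 11).
B and M are on, so E activates (Gate 3).
Gate 9: E and Y on → L on.
Q would need R and E (Gate 8), but R never turns on. R would need Q (Gate 7), but Q never turns on. No rule produces C, and it is not given.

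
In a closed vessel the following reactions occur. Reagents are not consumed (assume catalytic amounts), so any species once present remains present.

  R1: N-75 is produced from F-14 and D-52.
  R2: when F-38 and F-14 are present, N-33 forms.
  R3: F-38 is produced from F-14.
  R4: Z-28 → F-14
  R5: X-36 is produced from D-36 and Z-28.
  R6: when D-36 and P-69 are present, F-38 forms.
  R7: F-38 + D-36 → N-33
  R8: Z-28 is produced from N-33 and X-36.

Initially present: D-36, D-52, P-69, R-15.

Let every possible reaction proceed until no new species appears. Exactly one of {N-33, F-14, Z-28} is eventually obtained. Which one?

D-36 and P-69 present → F-38 forms (R6).
F-38 and D-36 present → N-33 forms (R7).
Z-28 would need N-33 and X-36 (R8), but X-36 never forms. F-14 would need Z-28 (R4), but Z-28 never forms.

N-33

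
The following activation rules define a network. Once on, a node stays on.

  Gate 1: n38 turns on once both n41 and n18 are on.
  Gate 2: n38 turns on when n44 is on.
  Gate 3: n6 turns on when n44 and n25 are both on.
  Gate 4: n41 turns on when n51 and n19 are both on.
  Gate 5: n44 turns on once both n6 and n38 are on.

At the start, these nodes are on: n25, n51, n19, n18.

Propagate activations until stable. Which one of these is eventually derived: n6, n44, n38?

Gate 4: n51 and n19 on → n41 on.
n41 and n18 are on, so n38 turns on (Gate 1).
n6 would need n44 and n25 (Gate 3), but n44 never turns on. n44 would need n6 and n38 (Gate 5), but n6 never turns on.

n38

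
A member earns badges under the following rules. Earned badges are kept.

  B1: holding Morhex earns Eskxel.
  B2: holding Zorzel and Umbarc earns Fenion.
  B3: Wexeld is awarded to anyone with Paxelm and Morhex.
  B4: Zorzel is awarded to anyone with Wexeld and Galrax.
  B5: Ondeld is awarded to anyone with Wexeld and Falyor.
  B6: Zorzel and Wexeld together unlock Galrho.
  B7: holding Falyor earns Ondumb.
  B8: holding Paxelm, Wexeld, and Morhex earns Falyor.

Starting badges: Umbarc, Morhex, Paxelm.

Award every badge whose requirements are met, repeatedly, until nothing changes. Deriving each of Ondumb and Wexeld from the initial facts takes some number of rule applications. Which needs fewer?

Wexeld: With Paxelm and Morhex, Wexeld is earned (B3). [1 rule application]
Ondumb: With Paxelm and Morhex, Wexeld is earned (B3). With Paxelm, Wexeld, and Morhex, Falyor is earned (B8). With Falyor, Ondumb is earned (B7). [3 rule applications]
Wexeld needs fewer.

Wexeld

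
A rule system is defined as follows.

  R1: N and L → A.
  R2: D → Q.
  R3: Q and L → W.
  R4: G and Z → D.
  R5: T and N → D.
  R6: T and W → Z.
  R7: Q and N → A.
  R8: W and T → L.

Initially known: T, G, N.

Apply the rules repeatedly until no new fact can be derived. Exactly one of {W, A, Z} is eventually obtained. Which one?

A

T and N hold, so D follows (R5).
From D, R2 gives Q.
Q and N hold, so A follows (R7).
Z would need T and W (R6), but W is never established. W would need Q and L (R3), but L is never established.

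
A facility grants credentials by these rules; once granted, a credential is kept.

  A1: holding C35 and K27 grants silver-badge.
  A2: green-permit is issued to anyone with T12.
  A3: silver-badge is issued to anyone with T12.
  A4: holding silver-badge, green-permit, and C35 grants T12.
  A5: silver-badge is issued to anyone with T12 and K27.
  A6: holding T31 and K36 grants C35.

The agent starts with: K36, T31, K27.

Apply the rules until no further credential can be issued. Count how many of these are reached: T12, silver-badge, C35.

Holding T31 and K36 grants C35 (A6).
Holding C35 and K27 grants silver-badge (A1).
T12 would need silver-badge, green-permit, and C35 (A4), but green-permit is never granted.
silver-badge: reached.
C35: reached.
Reached: silver-badge and C35 — 2 of the 3.

2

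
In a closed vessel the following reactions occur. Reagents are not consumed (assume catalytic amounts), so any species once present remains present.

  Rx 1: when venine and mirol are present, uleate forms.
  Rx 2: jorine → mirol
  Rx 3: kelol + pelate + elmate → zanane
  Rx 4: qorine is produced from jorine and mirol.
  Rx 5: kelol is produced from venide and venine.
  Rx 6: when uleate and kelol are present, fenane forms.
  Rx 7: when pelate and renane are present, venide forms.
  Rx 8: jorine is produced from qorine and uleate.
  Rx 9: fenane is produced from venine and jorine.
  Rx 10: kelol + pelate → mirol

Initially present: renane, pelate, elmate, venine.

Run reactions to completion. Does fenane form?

pelate and renane present → venide forms (Rx 7).
venide and venine present → kelol forms (Rx 5).
kelol and pelate present → mirol forms (Rx 10).
venine and mirol present → uleate forms (Rx 1).
uleate and kelol present → fenane forms (Rx 6).

Yes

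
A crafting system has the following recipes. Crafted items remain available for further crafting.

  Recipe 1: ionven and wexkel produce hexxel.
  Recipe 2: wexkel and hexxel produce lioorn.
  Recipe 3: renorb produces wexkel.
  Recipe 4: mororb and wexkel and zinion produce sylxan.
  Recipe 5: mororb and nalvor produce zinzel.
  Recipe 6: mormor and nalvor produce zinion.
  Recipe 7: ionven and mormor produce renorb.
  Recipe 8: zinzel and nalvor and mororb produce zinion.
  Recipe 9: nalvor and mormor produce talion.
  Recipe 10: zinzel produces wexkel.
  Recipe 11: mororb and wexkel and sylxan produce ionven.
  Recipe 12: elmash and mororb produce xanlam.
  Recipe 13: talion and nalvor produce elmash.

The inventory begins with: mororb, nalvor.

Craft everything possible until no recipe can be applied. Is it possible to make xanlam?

xanlam would need elmash and mororb (Recipe 12), but elmash is never obtained.

No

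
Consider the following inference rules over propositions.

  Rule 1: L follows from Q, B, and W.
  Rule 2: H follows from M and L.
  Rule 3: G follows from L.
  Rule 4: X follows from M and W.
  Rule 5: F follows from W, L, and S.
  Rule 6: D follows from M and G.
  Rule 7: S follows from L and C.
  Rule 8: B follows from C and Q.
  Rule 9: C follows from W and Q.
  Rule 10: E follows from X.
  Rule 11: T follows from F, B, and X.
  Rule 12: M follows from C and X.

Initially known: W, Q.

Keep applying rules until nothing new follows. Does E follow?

E would need X (Rule 10), but X is never established.

No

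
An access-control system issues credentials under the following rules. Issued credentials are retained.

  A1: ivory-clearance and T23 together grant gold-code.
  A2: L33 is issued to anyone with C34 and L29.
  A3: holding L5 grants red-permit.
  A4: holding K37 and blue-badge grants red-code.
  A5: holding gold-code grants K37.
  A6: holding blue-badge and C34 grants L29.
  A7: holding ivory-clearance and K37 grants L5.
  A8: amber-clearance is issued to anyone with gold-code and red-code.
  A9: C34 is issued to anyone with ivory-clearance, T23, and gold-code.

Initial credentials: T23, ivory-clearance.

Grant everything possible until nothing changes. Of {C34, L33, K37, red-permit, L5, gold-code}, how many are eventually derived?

5

Holding ivory-clearance and T23 grants gold-code (A1).
Holding ivory-clearance, T23, and gold-code grants C34 (A9).
Holding gold-code grants K37 (A5).
Holding ivory-clearance and K37 grants L5 (A7).
Holding L5 grants red-permit (A3).
C34: reached.
L33 would need C34 and L29 (A2), but L29 is never granted.
K37: reached.
red-permit: reached.
L5: reached.
gold-code: reached.
Reached: C34, K37, red-permit, L5, and gold-code — 5 of the 6.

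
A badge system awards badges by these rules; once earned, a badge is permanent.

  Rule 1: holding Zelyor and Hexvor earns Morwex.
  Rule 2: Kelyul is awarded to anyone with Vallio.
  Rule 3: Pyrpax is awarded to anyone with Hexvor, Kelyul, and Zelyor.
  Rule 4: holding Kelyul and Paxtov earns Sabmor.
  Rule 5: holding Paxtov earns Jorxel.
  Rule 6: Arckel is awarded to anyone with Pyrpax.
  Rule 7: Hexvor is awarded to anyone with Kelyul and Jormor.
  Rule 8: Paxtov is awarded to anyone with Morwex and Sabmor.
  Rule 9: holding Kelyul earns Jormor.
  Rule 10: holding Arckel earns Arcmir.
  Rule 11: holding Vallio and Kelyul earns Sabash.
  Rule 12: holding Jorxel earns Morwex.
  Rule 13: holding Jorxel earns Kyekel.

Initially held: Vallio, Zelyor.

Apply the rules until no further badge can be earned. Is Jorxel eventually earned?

No

Jorxel would need Paxtov (Rule 5), but Paxtov is never earned.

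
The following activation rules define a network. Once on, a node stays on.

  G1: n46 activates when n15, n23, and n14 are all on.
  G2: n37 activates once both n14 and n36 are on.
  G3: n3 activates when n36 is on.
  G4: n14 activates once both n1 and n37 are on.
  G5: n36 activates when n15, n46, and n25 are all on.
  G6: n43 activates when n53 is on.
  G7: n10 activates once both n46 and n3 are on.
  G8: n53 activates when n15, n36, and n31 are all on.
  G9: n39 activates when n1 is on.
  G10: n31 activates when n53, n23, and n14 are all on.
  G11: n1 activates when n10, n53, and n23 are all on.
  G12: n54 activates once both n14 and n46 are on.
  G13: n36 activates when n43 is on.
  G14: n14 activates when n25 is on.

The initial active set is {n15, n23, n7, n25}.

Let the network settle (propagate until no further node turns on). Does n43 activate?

No

n43 would need n53 (G6), but n53 never turns on.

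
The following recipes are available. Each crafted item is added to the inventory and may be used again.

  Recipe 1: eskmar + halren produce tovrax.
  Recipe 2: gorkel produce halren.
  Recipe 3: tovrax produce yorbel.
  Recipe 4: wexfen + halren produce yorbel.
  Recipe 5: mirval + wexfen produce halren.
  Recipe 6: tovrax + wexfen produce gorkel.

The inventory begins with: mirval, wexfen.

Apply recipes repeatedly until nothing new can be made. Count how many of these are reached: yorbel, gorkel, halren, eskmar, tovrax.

2

mirval + wexfen → halren (Recipe 5).
Using Recipe 4, wexfen and halren make yorbel.
yorbel: reached.
gorkel would need tovrax and wexfen (Recipe 6), but tovrax is never obtained.
halren: reached.
No rule produces eskmar, and it is not given.
tovrax would need eskmar and halren (Recipe 1), but eskmar is never obtained.
Reached: yorbel and halren — 2 of the 5.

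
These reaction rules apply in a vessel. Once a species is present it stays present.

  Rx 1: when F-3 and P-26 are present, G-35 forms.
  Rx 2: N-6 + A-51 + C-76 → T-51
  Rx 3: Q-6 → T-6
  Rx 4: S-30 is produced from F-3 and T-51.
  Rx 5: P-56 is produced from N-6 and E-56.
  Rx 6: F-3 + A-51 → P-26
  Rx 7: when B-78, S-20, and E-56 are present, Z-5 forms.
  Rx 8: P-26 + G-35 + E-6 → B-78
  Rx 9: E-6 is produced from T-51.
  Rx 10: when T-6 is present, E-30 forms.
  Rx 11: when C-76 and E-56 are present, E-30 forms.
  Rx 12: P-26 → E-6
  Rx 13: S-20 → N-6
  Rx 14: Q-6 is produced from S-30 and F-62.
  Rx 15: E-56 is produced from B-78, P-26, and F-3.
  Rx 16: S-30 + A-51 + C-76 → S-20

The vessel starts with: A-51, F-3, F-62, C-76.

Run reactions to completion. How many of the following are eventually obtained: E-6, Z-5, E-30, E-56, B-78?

F-3 and A-51 present → P-26 forms (Rx 6).
P-26 present → E-6 forms (Rx 12).
F-3 and P-26 present → G-35 forms (Rx 1).
P-26, G-35, and E-6 present → B-78 forms (Rx 8).
B-78, P-26, and F-3 present → E-56 forms (Rx 15).
C-76 and E-56 present → E-30 forms (Rx 11).
E-6: reached.
Z-5 would need B-78, S-20, and E-56 (Rx 7), but S-20 never forms.
E-30: reached.
E-56: reached.
B-78: reached.
Reached: E-6, E-30, E-56, and B-78 — 4 of the 5.

4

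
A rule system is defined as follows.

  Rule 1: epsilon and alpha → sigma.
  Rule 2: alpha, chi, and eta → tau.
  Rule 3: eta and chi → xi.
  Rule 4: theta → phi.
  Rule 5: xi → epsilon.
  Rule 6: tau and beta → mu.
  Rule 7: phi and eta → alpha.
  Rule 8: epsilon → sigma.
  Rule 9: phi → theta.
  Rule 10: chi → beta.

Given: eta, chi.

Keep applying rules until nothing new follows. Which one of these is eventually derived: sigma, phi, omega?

sigma

eta and chi hold, so xi follows (Rule 3).
From xi, Rule 5 gives epsilon.
epsilon holds, so sigma follows (Rule 8).
No rule produces omega, and it is not given. phi would need theta (Rule 4), but theta is never established.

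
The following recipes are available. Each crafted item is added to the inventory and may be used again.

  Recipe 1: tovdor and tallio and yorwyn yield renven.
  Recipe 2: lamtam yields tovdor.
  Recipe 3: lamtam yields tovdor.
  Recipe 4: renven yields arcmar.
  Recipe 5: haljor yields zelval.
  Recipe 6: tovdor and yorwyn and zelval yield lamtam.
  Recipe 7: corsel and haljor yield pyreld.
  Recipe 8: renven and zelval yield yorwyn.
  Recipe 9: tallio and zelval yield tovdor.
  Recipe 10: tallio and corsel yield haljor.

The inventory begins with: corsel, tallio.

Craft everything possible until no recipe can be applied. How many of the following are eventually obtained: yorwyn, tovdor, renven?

1

tallio and corsel → haljor (Recipe 10).
haljor → zelval (Recipe 5).
tallio and zelval → tovdor (Recipe 9).
yorwyn would need renven and zelval (Recipe 8), but renven is never obtained.
tovdor: reached.
renven would need tovdor, tallio, and yorwyn (Recipe 1), but yorwyn is never obtained.
Reached: tovdor — 1 of the 3.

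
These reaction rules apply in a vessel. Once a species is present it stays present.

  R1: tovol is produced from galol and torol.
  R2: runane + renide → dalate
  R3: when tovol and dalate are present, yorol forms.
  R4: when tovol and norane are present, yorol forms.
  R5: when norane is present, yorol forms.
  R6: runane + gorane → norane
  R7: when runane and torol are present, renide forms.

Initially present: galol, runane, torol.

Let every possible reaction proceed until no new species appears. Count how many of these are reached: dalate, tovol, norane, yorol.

3

runane and torol present → renide forms (R7).
galol and torol present → tovol forms (R1).
runane and renide present → dalate forms (R2).
tovol and dalate present → yorol forms (R3).
dalate: reached.
tovol: reached.
norane would need runane and gorane (R6), but gorane never forms.
yorol: reached.
Reached: dalate, tovol, and yorol — 3 of the 4.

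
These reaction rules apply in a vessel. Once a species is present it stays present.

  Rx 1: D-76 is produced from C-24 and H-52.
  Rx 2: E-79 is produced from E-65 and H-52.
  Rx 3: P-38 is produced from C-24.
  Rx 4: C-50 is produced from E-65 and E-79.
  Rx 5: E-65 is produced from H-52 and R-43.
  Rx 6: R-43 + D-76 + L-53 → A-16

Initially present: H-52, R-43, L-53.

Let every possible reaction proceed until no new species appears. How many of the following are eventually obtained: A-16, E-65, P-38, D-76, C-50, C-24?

2

H-52 and R-43 present → E-65 forms (Rx 5).
E-65 and H-52 present → E-79 forms (Rx 2).
E-65 and E-79 present → C-50 forms (Rx 4).
A-16 would need R-43, D-76, and L-53 (Rx 6), but D-76 never forms.
E-65: reached.
P-38 would need C-24 (Rx 3), but C-24 never forms.
D-76 would need C-24 and H-52 (Rx 1), but C-24 never forms.
C-50: reached.
No rule produces C-24, and it is not given.
Reached: E-65 and C-50 — 2 of the 6.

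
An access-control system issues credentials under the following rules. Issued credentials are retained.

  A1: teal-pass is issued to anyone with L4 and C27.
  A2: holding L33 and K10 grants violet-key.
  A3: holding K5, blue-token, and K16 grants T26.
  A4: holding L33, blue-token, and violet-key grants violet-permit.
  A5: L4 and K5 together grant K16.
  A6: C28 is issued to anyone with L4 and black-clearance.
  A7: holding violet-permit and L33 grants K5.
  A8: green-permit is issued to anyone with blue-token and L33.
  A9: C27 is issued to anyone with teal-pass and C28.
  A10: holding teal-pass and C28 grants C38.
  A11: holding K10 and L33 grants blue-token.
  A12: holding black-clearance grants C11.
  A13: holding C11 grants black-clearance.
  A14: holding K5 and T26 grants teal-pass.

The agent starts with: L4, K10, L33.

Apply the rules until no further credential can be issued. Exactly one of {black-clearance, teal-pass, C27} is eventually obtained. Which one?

teal-pass

Holding L33 and K10 grants violet-key (A2).
Holding K10 and L33 grants blue-token (A11).
Holding L33, blue-token, and violet-key grants violet-permit (A4).
Holding violet-permit and L33 grants K5 (A7).
Holding L4 and K5 grants K16 (A5).
Holding K5, blue-token, and K16 grants T26 (A3).
Holding K5 and T26 grants teal-pass (A14).
C27 would need teal-pass and C28 (A9), but C28 is never granted. black-clearance would need C11 (A13), but C11 is never granted.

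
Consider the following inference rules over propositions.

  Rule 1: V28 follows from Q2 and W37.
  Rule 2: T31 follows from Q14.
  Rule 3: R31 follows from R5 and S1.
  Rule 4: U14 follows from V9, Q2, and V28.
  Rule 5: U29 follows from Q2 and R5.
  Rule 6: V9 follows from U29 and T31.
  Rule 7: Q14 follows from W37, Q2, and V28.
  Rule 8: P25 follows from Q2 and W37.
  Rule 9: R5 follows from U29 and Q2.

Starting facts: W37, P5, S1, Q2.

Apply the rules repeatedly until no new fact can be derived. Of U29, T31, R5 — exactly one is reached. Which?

From Q2 and W37, Rule 1 gives V28.
W37, Q2, and V28 hold, so Q14 follows (Rule 7).
Q14 holds, so T31 follows (Rule 2).
R5 would need U29 and Q2 (Rule 9), but U29 is never established. U29 would need Q2 and R5 (Rule 5), but R5 is never established.

T31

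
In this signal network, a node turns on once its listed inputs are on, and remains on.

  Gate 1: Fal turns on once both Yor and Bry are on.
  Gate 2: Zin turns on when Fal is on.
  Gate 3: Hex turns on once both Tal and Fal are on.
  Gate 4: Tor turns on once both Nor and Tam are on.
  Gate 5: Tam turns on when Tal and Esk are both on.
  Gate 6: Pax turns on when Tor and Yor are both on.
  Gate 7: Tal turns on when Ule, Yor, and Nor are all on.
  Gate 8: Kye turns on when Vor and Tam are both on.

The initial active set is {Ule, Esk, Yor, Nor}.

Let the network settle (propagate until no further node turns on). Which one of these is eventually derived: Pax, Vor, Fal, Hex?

Gate 7: Ule, Yor, and Nor on → Tal on.
Gate 5: Tal and Esk on → Tam on.
Nor and Tam are on, so Tor turns on (Gate 4).
Tor and Yor are on, so Pax turns on (Gate 6).
Hex would need Tal and Fal (Gate 3), but Fal never turns on. Fal would need Yor and Bry (Gate 1), but Bry never turns on. No rule produces Vor, and it is not given.

Pax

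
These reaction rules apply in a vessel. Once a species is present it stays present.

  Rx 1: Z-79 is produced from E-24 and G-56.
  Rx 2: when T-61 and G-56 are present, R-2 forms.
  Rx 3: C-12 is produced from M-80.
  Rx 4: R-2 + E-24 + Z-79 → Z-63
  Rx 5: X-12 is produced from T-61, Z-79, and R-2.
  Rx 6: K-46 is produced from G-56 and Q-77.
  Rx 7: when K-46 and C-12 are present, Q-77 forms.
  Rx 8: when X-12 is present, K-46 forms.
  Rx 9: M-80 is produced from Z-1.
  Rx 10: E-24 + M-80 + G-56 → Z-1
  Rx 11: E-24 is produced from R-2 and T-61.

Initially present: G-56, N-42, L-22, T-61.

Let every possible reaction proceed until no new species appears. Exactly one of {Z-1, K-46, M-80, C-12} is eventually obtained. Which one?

K-46

T-61 and G-56 present → R-2 forms (Rx 2).
R-2 and T-61 present → E-24 forms (Rx 11).
E-24 and G-56 present → Z-79 forms (Rx 1).
T-61, Z-79, and R-2 present → X-12 forms (Rx 5).
X-12 present → K-46 forms (Rx 8).
C-12 would need M-80 (Rx 3), but M-80 never forms. M-80 would need Z-1 (Rx 9), but Z-1 never forms. Z-1 would need E-24, M-80, and G-56 (Rx 10), but M-80 never forms.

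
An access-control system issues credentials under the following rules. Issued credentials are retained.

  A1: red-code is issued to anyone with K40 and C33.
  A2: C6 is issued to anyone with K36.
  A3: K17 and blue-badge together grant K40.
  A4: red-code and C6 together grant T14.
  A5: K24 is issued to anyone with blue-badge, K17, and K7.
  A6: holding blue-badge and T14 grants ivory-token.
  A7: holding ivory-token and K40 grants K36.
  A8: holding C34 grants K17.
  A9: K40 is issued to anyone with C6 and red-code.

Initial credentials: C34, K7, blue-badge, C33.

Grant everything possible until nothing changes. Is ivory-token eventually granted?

ivory-token would need blue-badge and T14 (A6), but T14 is never granted.

No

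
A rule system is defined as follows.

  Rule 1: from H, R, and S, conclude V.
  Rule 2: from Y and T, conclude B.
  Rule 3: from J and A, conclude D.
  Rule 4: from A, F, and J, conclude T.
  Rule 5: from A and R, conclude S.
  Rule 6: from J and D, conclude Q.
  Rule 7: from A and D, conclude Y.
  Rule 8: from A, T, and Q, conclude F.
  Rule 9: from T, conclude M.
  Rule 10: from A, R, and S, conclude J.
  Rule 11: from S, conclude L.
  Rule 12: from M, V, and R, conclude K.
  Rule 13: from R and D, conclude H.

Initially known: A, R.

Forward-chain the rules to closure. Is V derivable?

From A and R, Rule 5 gives S.
A, R, and S hold, so J follows (Rule 10).
J and A hold, so D follows (Rule 3).
R and D hold, so H follows (Rule 13).
From H, R, and S, Rule 1 gives V.

Yes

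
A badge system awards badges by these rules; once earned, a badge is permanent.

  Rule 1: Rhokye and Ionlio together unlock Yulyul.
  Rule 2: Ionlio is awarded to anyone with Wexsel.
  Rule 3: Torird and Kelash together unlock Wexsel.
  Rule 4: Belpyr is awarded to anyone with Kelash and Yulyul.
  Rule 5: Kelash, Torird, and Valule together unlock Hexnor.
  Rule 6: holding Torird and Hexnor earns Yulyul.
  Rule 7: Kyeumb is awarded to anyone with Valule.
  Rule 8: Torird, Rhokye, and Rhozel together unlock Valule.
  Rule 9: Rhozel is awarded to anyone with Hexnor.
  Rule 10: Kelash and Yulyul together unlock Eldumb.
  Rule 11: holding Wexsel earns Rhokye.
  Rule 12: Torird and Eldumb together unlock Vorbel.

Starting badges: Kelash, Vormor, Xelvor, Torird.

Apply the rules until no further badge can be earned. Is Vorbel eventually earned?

Yes

With Torird and Kelash, Wexsel is earned (Rule 3).
With Wexsel, Ionlio is earned (Rule 2).
With Wexsel, Rhokye is earned (Rule 11).
With Rhokye and Ionlio, Yulyul is earned (Rule 1).
With Kelash and Yulyul, Eldumb is earned (Rule 10).
With Torird and Eldumb, Vorbel is earned (Rule 12).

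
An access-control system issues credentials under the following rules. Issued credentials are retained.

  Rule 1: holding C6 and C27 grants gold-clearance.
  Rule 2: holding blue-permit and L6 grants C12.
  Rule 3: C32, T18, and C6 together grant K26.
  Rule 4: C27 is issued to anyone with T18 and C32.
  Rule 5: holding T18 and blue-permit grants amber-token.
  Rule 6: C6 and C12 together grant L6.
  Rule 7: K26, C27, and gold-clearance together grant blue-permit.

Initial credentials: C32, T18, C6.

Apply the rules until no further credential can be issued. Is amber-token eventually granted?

Holding C32, T18, and C6 grants K26 (Rule 3).
Holding T18 and C32 grants C27 (Rule 4).
Holding C6 and C27 grants gold-clearance (Rule 1).
Holding K26, C27, and gold-clearance grants blue-permit (Rule 7).
Holding T18 and blue-permit grants amber-token (Rule 5).

Yes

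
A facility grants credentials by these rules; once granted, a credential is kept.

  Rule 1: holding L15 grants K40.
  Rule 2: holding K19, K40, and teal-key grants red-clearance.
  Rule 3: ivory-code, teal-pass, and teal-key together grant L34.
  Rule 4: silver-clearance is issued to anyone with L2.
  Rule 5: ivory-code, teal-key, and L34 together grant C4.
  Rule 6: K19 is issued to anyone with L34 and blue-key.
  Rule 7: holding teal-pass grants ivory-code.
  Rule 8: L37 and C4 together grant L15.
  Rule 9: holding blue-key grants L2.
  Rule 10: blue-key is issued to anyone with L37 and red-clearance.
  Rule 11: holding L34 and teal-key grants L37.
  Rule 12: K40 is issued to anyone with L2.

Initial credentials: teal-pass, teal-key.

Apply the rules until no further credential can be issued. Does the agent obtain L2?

L2 would need blue-key (Rule 9), but blue-key is never granted.

No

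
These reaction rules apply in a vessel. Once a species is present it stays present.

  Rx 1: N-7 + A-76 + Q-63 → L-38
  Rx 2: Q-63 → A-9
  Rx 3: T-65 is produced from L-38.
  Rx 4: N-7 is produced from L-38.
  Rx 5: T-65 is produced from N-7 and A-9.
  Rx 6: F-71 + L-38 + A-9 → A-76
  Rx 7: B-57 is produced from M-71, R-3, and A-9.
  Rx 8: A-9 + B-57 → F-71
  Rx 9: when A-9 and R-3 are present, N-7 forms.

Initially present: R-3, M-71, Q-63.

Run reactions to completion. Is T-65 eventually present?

Yes

Q-63 present → A-9 forms (Rx 2).
A-9 and R-3 present → N-7 forms (Rx 9).
N-7 and A-9 present → T-65 forms (Rx 5).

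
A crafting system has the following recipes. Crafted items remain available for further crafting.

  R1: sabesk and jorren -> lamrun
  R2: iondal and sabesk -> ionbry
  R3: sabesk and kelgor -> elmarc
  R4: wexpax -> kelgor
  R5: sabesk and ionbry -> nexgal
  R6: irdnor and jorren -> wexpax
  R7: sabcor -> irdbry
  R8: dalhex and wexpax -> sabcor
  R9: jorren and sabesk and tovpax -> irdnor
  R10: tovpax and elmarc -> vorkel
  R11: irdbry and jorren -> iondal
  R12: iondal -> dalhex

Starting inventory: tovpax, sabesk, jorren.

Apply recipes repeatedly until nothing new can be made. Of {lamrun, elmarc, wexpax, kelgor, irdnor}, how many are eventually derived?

Using R9, jorren, sabesk, and tovpax make irdnor.
Using R1, sabesk and jorren make lamrun.
Using R6, irdnor and jorren make wexpax.
wexpax -> kelgor (R4).
sabesk and kelgor -> elmarc (R3).
lamrun: reached.
elmarc: reached.
wexpax: reached.
kelgor: reached.
irdnor: reached.
All 5 are reached.

5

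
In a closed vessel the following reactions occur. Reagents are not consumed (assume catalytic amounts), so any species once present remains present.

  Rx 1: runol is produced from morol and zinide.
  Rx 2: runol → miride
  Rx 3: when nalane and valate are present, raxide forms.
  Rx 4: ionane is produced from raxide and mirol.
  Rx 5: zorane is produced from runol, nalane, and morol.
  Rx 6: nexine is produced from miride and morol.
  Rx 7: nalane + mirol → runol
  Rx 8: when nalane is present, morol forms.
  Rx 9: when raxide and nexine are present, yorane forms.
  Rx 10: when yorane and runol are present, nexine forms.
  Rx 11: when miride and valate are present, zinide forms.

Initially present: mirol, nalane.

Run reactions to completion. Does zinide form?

No

zinide would need miride and valate (Rx 11), but valate never forms.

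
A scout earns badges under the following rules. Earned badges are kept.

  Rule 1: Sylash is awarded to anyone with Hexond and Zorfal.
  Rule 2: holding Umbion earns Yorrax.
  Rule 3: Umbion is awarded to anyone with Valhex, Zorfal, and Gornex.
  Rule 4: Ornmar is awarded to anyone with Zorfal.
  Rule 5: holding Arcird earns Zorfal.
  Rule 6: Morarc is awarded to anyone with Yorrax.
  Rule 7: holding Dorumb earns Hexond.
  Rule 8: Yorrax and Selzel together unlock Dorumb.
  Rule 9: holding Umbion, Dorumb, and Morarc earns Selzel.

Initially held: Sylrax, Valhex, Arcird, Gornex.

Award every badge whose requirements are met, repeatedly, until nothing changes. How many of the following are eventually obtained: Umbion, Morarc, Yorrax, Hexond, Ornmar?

4

With Arcird, Zorfal is earned (Rule 5).
With Valhex, Zorfal, and Gornex, Umbion is earned (Rule 3).
With Zorfal, Ornmar is earned (Rule 4).
With Umbion, Yorrax is earned (Rule 2).
With Yorrax, Morarc is earned (Rule 6).
Umbion: reached.
Morarc: reached.
Yorrax: reached.
Hexond would need Dorumb (Rule 7), but Dorumb is never earned.
Ornmar: reached.
Reached: Umbion, Morarc, Yorrax, and Ornmar — 4 of the 5.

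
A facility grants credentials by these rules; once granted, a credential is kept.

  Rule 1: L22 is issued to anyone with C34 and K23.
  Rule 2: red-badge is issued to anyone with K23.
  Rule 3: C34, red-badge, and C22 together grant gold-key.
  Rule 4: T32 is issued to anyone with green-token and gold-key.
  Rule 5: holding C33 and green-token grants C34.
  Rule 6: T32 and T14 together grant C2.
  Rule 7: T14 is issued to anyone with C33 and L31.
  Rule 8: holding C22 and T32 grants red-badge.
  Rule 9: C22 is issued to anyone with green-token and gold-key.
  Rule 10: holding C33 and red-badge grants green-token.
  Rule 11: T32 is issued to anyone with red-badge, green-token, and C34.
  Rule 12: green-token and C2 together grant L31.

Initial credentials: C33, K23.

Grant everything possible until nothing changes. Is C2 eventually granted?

C2 would need T32 and T14 (Rule 6), but T14 is never granted.

No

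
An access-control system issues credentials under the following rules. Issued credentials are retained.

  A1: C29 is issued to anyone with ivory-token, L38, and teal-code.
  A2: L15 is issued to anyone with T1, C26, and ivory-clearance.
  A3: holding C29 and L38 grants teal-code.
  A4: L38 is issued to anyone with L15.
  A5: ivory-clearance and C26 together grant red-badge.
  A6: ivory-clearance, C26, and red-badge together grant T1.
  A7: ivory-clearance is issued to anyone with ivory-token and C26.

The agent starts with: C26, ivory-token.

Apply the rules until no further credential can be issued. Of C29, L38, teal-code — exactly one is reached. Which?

Holding ivory-token and C26 grants ivory-clearance (A7).
Holding ivory-clearance and C26 grants red-badge (A5).
Holding ivory-clearance, C26, and red-badge grants T1 (A6).
Holding T1, C26, and ivory-clearance grants L15 (A2).
Holding L15 grants L38 (A4).
teal-code would need C29 and L38 (A3), but C29 is never granted. C29 would need ivory-token, L38, and teal-code (A1), but teal-code is never granted.

L38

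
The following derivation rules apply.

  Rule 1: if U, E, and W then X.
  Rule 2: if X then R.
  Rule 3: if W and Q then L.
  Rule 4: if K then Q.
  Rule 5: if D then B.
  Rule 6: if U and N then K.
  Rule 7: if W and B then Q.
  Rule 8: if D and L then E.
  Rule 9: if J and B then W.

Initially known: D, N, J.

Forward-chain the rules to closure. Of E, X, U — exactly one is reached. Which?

D holds, so B follows (Rule 5).
From J and B, Rule 9 gives W.
From W and B, Rule 7 gives Q.
From W and Q, Rule 3 gives L.
D and L hold, so E follows (Rule 8).
No rule produces U, and it is not given. X would need U, E, and W (Rule 1), but U is never established.

E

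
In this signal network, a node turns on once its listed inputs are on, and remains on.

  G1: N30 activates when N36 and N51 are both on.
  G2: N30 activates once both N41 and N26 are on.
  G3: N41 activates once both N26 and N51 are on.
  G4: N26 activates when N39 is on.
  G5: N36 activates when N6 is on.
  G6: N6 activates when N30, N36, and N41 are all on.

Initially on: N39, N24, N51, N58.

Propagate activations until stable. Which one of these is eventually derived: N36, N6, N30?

N30

N39 is on, so N26 activates (G4).
N26 and N51 are on, so N41 activates (G3).
N41 and N26 are on, so N30 activates (G2).
N6 would need N30, N36, and N41 (G6), but N36 never turns on. N36 would need N6 (G5), but N6 never turns on.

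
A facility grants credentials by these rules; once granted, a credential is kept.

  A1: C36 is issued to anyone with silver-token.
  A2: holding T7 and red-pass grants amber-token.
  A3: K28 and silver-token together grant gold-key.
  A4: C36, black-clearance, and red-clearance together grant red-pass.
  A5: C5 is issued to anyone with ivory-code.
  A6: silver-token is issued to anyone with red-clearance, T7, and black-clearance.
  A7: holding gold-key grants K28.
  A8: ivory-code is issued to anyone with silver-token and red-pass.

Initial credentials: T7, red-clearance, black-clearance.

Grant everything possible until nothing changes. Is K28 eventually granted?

No

K28 would need gold-key (A7), but gold-key is never granted.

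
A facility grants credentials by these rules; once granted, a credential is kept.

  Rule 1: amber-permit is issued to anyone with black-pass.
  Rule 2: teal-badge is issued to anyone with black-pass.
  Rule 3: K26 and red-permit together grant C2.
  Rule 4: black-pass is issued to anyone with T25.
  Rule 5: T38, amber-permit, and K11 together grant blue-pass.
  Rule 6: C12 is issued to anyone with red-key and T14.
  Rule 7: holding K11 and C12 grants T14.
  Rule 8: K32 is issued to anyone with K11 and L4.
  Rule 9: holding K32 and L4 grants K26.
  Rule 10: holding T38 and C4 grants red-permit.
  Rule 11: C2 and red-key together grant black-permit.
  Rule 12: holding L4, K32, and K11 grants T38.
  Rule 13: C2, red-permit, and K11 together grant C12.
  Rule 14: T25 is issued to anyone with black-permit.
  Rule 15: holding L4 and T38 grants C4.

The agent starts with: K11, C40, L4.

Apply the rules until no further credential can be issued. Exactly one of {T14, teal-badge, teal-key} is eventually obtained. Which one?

T14

Holding K11 and L4 grants K32 (Rule 8).
Holding L4, K32, and K11 grants T38 (Rule 12).
Holding K32 and L4 grants K26 (Rule 9).
Holding L4 and T38 grants C4 (Rule 15).
Holding T38 and C4 grants red-permit (Rule 10).
Holding K26 and red-permit grants C2 (Rule 3).
Holding C2, red-permit, and K11 grants C12 (Rule 13).
Holding K11 and C12 grants T14 (Rule 7).
No rule produces teal-key, and it is not given. teal-badge would need black-pass (Rule 2), but black-pass is never granted.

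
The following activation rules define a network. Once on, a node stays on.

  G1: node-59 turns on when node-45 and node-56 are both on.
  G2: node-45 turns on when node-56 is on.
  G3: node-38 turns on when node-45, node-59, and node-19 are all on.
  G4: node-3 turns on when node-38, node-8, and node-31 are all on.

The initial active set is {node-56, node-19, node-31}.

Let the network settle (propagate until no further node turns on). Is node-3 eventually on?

No

node-3 would need node-38, node-8, and node-31 (G4), but node-8 never turns on.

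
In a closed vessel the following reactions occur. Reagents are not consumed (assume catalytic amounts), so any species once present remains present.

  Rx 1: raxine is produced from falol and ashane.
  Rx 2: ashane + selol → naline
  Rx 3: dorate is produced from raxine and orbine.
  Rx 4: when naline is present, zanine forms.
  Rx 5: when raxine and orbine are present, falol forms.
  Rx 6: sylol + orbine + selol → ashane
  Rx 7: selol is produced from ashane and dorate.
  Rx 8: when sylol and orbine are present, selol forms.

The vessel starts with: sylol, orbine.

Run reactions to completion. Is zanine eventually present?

Yes

sylol and orbine present → selol forms (Rx 8).
sylol, orbine, and selol present → ashane forms (Rx 6).
ashane and selol present → naline forms (Rx 2).
naline present → zanine forms (Rx 4).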